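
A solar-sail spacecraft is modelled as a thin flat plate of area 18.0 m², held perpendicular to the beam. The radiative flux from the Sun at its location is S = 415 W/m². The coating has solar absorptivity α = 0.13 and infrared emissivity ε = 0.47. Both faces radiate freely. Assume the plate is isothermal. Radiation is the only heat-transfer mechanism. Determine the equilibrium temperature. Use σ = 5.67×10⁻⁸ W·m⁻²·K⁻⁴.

At equilibrium, absorbed power = emitted power.
Absorbing cross-section = A = 18.00 m²; emitting surface = 2A = 36.00 m² (ratio 2).
αS·A_cross = εσ·A_surf·T⁴  ⇒  T⁴ = αS/(ε·2σ).
T⁴ = 0.130·415/(0.47·2·5.67×10⁻⁸) = 1.012×10⁹ K⁴.
T = (1.012×10⁹)^(1/4).

T ≈ 178 K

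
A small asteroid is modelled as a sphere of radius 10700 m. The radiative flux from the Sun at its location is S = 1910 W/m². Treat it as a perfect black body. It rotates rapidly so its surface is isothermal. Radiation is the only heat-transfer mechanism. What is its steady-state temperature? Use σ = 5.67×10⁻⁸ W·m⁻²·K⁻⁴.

At equilibrium, absorbed power = emitted power.
Absorbing cross-section = πr² = 3.597×10⁸ m²; emitting surface = 4πr² = 1.439×10⁹ m² (ratio 4).
S·A_cross = εσ·A_surf·T⁴  ⇒  T⁴ = S/(4σ).
T⁴ = 1.00·1910/(4·5.67×10⁻⁸) = 8.422×10⁹ K⁴.
T = (8.422×10⁹)^(1/4).

T ≈ 303 K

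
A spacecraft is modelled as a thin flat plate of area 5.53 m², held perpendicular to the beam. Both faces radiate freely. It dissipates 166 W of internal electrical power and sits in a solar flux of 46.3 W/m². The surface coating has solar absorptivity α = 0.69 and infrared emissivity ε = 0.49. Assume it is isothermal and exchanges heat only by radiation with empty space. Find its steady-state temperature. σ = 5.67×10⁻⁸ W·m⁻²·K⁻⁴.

At steady state, absorbed solar power + internal power = radiated power.
Absorbed: α·S·A_cross = 0.69·46.3·5.530 = 176.7 W (cross-section A).
Total input = 176.7 + 166 = 342.7 W.
Radiated: εσ·A_surf·T⁴ with A_surf = 2A = 11.06 m².
T⁴ = 342.7/(0.49·5.67×10⁻⁸·11.06) = 1.115×10⁹ K⁴.

T ≈ 183 K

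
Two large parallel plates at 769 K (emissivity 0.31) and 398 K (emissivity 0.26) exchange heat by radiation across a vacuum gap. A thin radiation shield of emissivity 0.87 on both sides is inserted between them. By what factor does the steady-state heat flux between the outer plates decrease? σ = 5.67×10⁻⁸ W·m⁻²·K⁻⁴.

Without shield: q₀ = σΔ(T⁴)/(1/ε₁+1/ε₂−1) with denominator 6.072.
With shield the two gaps are in series; the resistances add: (1/ε₁+1/ε_s−1)+(1/ε_s+1/ε₂−1) = 3.375+3.996 = 7.371.
Heat-flux ratio q₀/q = 7.371/6.072.

factor ≈ 1.21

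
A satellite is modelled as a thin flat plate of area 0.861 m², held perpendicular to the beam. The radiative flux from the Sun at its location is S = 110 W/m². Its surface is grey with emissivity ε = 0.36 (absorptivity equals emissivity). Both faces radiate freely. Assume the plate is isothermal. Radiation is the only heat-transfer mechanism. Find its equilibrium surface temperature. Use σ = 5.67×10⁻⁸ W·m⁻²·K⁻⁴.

T ≈ 176 K

At equilibrium, absorbed power = emitted power.
Absorbing cross-section = A = 0.8610 m²; emitting surface = 2A = 1.722 m² (ratio 2).
εS·A_cross = εσ·A_surf·T⁴  ⇒  T⁴ = S/(2σ)   (ε cancels).
T⁴ = 110/(2·5.67×10⁻⁸) = 9.700×10⁸ K⁴.
T = (9.700×10⁸)^(1/4).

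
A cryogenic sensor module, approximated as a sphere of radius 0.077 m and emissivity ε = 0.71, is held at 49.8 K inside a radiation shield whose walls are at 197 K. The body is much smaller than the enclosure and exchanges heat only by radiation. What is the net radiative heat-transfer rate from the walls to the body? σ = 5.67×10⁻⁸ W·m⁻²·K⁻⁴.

P_net ≈ 4.50 W

For a small grey body in a large enclosure: P_net = εσA(T_body⁴ − T_wall⁴).
A = 4πr² = 0.07451 m²; T_body⁴ − T_wall⁴ = 6.151×10⁶ − 1.506×10⁹ = -1.500×10⁹ K⁴.
|P_net| = 0.71·5.67×10⁻⁸·0.07451·1.500×10⁹.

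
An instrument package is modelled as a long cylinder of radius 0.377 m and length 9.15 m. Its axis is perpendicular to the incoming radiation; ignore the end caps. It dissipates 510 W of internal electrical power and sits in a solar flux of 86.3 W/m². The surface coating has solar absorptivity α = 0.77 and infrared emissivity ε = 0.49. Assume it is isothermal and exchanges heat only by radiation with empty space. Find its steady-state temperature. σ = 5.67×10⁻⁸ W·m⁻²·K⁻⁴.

At steady state, absorbed solar power + internal power = radiated power.
Absorbed: α·S·A_cross = 0.77·86.3·6.899 = 458.5 W (cross-section 2rL).
Total input = 458.5 + 510 = 968.5 W.
Radiated: εσ·A_surf·T⁴ with A_surf = 2πrL = 21.67 m².
T⁴ = 968.5/(0.49·5.67×10⁻⁸·21.67) = 1.608×10⁹ K⁴.

T ≈ 200 K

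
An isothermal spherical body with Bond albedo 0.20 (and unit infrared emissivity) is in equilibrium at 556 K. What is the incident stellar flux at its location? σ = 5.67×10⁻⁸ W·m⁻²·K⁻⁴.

S ≈ 27100 W/m²

(1−a)S·πr² = σ·4πr²·T⁴ ⇒ S = 4σT⁴/(1−a).
S = 4·5.67×10⁻⁸·9.557×10¹⁰/0.800.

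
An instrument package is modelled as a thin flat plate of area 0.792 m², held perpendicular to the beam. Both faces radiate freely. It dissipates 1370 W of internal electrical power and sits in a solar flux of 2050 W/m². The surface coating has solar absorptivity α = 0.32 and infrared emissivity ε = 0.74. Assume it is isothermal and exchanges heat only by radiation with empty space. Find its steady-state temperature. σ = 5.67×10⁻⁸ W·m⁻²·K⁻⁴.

T ≈ 411 K

At steady state, absorbed solar power + internal power = radiated power.
Absorbed: α·S·A_cross = 0.32·2050·0.7920 = 519.6 W (cross-section A).
Total input = 519.6 + 1370 = 1890 W.
Radiated: εσ·A_surf·T⁴ with A_surf = 2A = 1.584 m².
T⁴ = 1890/(0.74·5.67×10⁻⁸·1.584) = 2.843×10¹⁰ K⁴.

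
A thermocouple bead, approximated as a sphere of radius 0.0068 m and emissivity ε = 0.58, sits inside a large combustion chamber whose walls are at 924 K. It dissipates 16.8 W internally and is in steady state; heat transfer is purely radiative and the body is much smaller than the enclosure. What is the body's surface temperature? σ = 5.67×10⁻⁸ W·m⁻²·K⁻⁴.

T ≈ 1130 K

For a small grey body in a large enclosure, net radiated power = εσA(T⁴ − T_w⁴).
Steady state: P = εσA(T⁴ − T_w⁴) with A = 4πr² = 5.811×10⁻⁴ m².
T⁴ = P/(εσA) + T_w⁴ = 16.8/(0.58·5.67×10⁻⁸·5.811×10⁻⁴) + (924)⁴
    = 8.792×10¹¹ + 7.289×10¹¹ = 1.608×10¹² K⁴.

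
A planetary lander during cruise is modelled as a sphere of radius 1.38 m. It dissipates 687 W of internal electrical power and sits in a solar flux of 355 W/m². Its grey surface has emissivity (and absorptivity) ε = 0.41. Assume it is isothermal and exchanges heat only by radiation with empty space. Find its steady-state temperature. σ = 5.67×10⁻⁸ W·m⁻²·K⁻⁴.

At steady state, absorbed solar power + internal power = radiated power.
Absorbed: α·S·A_cross = 0.41·355·5.983 = 870.8 W (cross-section πr²).
Total input = 870.8 + 687 = 1558 W.
Radiated: εσ·A_surf·T⁴ with A_surf = 4πr² = 23.93 m².
T⁴ = 1558/(0.41·5.67×10⁻⁸·23.93) = 2.800×10⁹ K⁴.

T ≈ 230 K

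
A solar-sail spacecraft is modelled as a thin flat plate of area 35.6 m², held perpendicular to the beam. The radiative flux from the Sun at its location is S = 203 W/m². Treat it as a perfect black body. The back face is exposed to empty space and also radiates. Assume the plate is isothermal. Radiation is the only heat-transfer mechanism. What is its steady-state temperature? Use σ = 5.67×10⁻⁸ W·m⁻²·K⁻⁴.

At equilibrium, absorbed power = emitted power.
Absorbing cross-section = A = 35.60 m²; emitting surface = 2A = 71.20 m² (ratio 2).
S·A_cross = εσ·A_surf·T⁴  ⇒  T⁴ = S/(2σ).
T⁴ = 1.00·203/(2·5.67×10⁻⁸) = 1.790×10⁹ K⁴.
T = (1.790×10⁹)^(1/4).

T ≈ 206 K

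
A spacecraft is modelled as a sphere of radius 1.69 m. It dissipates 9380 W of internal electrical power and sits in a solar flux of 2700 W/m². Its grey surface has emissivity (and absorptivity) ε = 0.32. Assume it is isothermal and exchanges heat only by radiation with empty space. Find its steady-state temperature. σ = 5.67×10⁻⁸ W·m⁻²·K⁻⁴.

At steady state, absorbed solar power + internal power = radiated power.
Absorbed: α·S·A_cross = 0.32·2700·8.973 = 7752 W (cross-section πr²).
Total input = 7752 + 9380 = 17130 W.
Radiated: εσ·A_surf·T⁴ with A_surf = 4πr² = 35.89 m².
T⁴ = 17130/(0.32·5.67×10⁻⁸·35.89) = 2.631×10¹⁰ K⁴.

T ≈ 403 K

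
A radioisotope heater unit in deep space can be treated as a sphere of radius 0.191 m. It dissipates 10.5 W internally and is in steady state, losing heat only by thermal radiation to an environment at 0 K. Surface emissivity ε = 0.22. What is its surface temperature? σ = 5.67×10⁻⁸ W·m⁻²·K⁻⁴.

Steady state: internal power = radiated power, P = εσA T⁴.
Radiating area A = 4πr² = 0.4584 m².
T⁴ = P/(εσA) = 10.5/(0.22·5.67×10⁻⁸·0.4584) = 1.836×10⁹ K⁴.
T = (1.836×10⁹)^(1/4).

T ≈ 207 K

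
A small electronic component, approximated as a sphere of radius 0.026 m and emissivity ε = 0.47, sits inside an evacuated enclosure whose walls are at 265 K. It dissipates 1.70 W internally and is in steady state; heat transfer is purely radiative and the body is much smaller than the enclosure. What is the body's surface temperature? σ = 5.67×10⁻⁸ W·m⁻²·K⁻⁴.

T ≈ 334 K

For a small grey body in a large enclosure, net radiated power = εσA(T⁴ − T_w⁴).
Steady state: P = εσA(T⁴ − T_w⁴) with A = 4πr² = 0.008495 m².
T⁴ = P/(εσA) + T_w⁴ = 1.70/(0.47·5.67×10⁻⁸·0.008495) + (265)⁴
    = 7.510×10⁹ + 4.932×10⁹ = 1.244×10¹⁰ K⁴.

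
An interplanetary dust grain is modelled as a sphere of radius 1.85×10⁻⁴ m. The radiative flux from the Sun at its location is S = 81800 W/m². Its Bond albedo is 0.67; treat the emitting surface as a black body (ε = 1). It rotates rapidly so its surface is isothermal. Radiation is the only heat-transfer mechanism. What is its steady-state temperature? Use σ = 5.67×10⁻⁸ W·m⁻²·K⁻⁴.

At equilibrium, absorbed power = emitted power.
Absorbing cross-section = πr² = 1.075×10⁻⁷ m²; emitting surface = 4πr² = 4.301×10⁻⁷ m² (ratio 4).
(1−a)S·A_cross = εσ·A_surf·T⁴  ⇒  T⁴ = (1−a)S/(4σ).
T⁴ = 0.330·81800/(4·5.67×10⁻⁸) = 1.190×10¹¹ K⁴.
T = (1.190×10¹¹)^(1/4).

T ≈ 587 K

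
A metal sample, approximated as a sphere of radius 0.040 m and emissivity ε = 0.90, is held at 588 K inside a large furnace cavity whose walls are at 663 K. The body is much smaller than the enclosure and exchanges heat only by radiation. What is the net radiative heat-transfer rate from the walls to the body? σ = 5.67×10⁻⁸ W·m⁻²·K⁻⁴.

P_net ≈ 75.6 W

For a small grey body in a large enclosure: P_net = εσA(T_body⁴ − T_wall⁴).
A = 4πr² = 0.02011 m²; T_body⁴ − T_wall⁴ = 1.195×10¹¹ − 1.932×10¹¹ = -7.368×10¹⁰ K⁴.
|P_net| = 0.90·5.67×10⁻⁸·0.02011·7.368×10¹⁰.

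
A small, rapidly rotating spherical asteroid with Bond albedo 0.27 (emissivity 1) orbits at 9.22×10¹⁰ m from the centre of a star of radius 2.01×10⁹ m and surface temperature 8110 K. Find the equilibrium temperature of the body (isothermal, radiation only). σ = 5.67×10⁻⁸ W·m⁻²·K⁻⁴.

The star's surface emits σT_*⁴; at distance d the flux is S = σT_*⁴(R_*/d)².
S = 5.67×10⁻⁸·(8110)⁴·(2.01×10⁹/9.22×10¹⁰)² = 1.166×10⁵ W/m².
For an isothermal sphere T⁴ = (1−a)S/(4σ) = 3.752×10¹¹ K⁴.

T ≈ 783 K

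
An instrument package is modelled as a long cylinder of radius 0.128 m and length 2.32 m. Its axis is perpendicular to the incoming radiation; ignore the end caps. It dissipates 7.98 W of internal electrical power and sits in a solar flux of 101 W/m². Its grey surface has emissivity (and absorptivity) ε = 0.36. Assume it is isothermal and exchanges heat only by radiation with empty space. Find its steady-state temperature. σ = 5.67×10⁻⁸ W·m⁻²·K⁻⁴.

At steady state, absorbed solar power + internal power = radiated power.
Absorbed: α·S·A_cross = 0.36·101·0.5939 = 21.59 W (cross-section 2rL).
Total input = 21.59 + 7.98 = 29.57 W.
Radiated: εσ·A_surf·T⁴ with A_surf = 2πrL = 1.866 m².
T⁴ = 29.57/(0.36·5.67×10⁻⁸·1.866) = 7.765×10⁸ K⁴.

T ≈ 167 K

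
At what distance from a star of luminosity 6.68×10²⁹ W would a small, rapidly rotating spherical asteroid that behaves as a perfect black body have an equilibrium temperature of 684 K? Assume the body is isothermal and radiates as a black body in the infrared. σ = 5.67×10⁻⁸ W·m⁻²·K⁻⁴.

For an isothermal black-emitting sphere, (1−a)S·πr² = σ·4πr²·T⁴ ⇒ S = 4σT⁴/(1−a).
S = 4·5.67×10⁻⁸·(684)⁴/1.00 = 49640 W/m².
Flux falls as S = L/(4πd²), so d = √(L/(4πS)) = √(6.68×10²⁹/(4π·49640)).

d ≈ 1.03×10¹² m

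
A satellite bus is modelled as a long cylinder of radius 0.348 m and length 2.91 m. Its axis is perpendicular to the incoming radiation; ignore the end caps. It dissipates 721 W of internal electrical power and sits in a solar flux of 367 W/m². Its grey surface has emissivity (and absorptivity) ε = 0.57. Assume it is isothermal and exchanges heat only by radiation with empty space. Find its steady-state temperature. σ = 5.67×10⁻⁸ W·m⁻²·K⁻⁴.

T ≈ 273 K

At steady state, absorbed solar power + internal power = radiated power.
Absorbed: α·S·A_cross = 0.57·367·2.025 = 423.7 W (cross-section 2rL).
Total input = 423.7 + 721 = 1145 W.
Radiated: εσ·A_surf·T⁴ with A_surf = 2πrL = 6.363 m².
T⁴ = 1145/(0.57·5.67×10⁻⁸·6.363) = 5.566×10⁹ K⁴.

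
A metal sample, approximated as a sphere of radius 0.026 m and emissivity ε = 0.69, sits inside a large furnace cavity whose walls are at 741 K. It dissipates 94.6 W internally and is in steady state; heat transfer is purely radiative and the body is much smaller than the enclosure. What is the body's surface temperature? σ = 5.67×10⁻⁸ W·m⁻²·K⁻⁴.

T ≈ 875 K

For a small grey body in a large enclosure, net radiated power = εσA(T⁴ − T_w⁴).
Steady state: P = εσA(T⁴ − T_w⁴) with A = 4πr² = 0.008495 m².
T⁴ = P/(εσA) + T_w⁴ = 94.6/(0.69·5.67×10⁻⁸·0.008495) + (741)⁴
    = 2.846×10¹¹ + 3.015×10¹¹ = 5.861×10¹¹ K⁴.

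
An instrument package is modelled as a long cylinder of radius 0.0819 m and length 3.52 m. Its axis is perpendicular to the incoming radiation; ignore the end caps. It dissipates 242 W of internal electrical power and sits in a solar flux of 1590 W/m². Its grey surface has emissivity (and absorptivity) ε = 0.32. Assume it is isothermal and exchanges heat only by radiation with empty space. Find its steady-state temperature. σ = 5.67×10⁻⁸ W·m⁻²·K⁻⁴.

At steady state, absorbed solar power + internal power = radiated power.
Absorbed: α·S·A_cross = 0.32·1590·0.5766 = 293.4 W (cross-section 2rL).
Total input = 293.4 + 242 = 535.4 W.
Radiated: εσ·A_surf·T⁴ with A_surf = 2πrL = 1.811 m².
T⁴ = 535.4/(0.32·5.67×10⁻⁸·1.811) = 1.629×10¹⁰ K⁴.

T ≈ 357 K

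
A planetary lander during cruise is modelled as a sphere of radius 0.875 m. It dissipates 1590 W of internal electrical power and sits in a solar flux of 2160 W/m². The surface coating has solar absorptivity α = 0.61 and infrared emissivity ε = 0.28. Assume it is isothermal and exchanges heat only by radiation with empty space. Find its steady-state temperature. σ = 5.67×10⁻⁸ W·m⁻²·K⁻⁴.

At steady state, absorbed solar power + internal power = radiated power.
Absorbed: α·S·A_cross = 0.61·2160·2.405 = 3169 W (cross-section πr²).
Total input = 3169 + 1590 = 4759 W.
Radiated: εσ·A_surf·T⁴ with A_surf = 4πr² = 9.621 m².
T⁴ = 4759/(0.28·5.67×10⁻⁸·9.621) = 3.116×10¹⁰ K⁴.

T ≈ 420 K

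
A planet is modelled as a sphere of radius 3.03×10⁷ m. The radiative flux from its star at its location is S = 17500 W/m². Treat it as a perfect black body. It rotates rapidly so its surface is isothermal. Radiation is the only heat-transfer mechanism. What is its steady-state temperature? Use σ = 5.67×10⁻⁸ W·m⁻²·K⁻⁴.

T ≈ 527 K

At equilibrium, absorbed power = emitted power.
Absorbing cross-section = πr² = 2.884×10¹⁵ m²; emitting surface = 4πr² = 1.154×10¹⁶ m² (ratio 4).
S·A_cross = εσ·A_surf·T⁴  ⇒  T⁴ = S/(4σ).
T⁴ = 1.00·17500/(4·5.67×10⁻⁸) = 7.716×10¹⁰ K⁴.
T = (7.716×10¹⁰)^(1/4).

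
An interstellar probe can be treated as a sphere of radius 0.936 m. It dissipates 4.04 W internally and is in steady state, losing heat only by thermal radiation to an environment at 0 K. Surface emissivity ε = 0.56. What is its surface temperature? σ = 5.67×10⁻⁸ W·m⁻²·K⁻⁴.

T ≈ 58.3 K

Steady state: internal power = radiated power, P = εσA T⁴.
Radiating area A = 4πr² = 11.01 m².
T⁴ = P/(εσA) = 4.04/(0.56·5.67×10⁻⁸·11.01) = 1.156×10⁷ K⁴.
T = (1.156×10⁷)^(1/4).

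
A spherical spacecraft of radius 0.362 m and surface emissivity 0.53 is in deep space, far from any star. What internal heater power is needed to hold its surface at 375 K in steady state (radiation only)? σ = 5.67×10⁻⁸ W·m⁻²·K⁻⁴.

P ≈ 979 W

P = εσ·4πr²·T⁴.
4πr² = 1.647 m²; T⁴ = 1.978×10¹⁰ K⁴.
P = 0.53·5.67×10⁻⁸·1.647·1.978×10¹⁰.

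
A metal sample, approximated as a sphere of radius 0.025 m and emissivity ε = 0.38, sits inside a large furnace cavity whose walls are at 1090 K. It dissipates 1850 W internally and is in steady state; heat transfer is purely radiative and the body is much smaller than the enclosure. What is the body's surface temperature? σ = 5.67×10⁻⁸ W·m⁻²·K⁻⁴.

For a small grey body in a large enclosure, net radiated power = εσA(T⁴ − T_w⁴).
Steady state: P = εσA(T⁴ − T_w⁴) with A = 4πr² = 0.007854 m².
T⁴ = P/(εσA) + T_w⁴ = 1850/(0.38·5.67×10⁻⁸·0.007854) + (1090)⁴
    = 1.093×10¹³ + 1.412×10¹² = 1.234×10¹³ K⁴.

T ≈ 1870 K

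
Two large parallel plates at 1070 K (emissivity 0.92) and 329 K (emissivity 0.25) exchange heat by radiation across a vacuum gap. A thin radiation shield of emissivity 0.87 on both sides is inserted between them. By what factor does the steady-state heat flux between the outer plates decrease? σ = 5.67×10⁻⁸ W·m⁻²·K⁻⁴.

factor ≈ 1.32

Without shield: q₀ = σΔ(T⁴)/(1/ε₁+1/ε₂−1) with denominator 4.087.
With shield the two gaps are in series; the resistances add: (1/ε₁+1/ε_s−1)+(1/ε_s+1/ε₂−1) = 1.236+4.149 = 5.386.
Heat-flux ratio q₀/q = 5.386/4.087.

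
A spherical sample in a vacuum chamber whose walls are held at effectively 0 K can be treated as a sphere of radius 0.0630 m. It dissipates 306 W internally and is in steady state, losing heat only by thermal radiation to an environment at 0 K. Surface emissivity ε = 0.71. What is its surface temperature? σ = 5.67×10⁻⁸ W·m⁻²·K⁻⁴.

Steady state: internal power = radiated power, P = εσA T⁴.
Radiating area A = 4πr² = 0.04988 m².
T⁴ = P/(εσA) = 306/(0.71·5.67×10⁻⁸·0.04988) = 1.524×10¹¹ K⁴.
T = (1.524×10¹¹)^(1/4).

T ≈ 625 K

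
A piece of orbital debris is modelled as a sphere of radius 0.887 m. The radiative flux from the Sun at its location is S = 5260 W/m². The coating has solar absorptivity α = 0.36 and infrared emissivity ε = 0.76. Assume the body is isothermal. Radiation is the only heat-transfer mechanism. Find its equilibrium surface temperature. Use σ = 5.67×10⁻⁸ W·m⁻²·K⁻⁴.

T ≈ 324 K

At equilibrium, absorbed power = emitted power.
Absorbing cross-section = πr² = 2.472 m²; emitting surface = 4πr² = 9.887 m² (ratio 4).
αS·A_cross = εσ·A_surf·T⁴  ⇒  T⁴ = αS/(ε·4σ).
T⁴ = 0.360·5260/(0.76·4·5.67×10⁻⁸) = 1.099×10¹⁰ K⁴.
T = (1.099×10¹⁰)^(1/4).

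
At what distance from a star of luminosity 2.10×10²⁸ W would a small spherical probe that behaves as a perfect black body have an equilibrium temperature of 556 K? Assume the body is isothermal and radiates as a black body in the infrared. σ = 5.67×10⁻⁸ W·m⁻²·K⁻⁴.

For an isothermal black-emitting sphere, (1−a)S·πr² = σ·4πr²·T⁴ ⇒ S = 4σT⁴/(1−a).
S = 4·5.67×10⁻⁸·(556)⁴/1.00 = 21670 W/m².
Flux falls as S = L/(4πd²), so d = √(L/(4πS)) = √(2.10×10²⁸/(4π·21670)).

d ≈ 2.78×10¹¹ m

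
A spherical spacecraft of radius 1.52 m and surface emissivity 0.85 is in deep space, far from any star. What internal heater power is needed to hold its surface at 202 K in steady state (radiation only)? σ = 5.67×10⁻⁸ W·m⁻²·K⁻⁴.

P = εσ·4πr²·T⁴.
4πr² = 29.03 m²; T⁴ = 1.665×10⁹ K⁴.
P = 0.85·5.67×10⁻⁸·29.03·1.665×10⁹.

P ≈ 2330 W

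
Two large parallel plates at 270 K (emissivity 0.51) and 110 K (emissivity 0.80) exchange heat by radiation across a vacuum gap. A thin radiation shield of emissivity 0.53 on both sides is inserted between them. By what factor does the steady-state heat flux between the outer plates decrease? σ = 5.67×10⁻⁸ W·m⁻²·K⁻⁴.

Without shield: q₀ = σΔ(T⁴)/(1/ε₁+1/ε₂−1) with denominator 2.211.
With shield the two gaps are in series; the resistances add: (1/ε₁+1/ε_s−1)+(1/ε_s+1/ε₂−1) = 2.848+2.137 = 4.984.
Heat-flux ratio q₀/q = 4.984/2.211.

factor ≈ 2.25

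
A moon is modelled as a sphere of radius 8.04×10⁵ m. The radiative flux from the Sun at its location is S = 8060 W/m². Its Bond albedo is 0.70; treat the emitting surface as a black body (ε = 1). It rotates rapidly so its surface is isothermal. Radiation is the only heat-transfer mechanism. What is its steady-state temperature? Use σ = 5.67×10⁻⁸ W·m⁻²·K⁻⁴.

T ≈ 321 K

At equilibrium, absorbed power = emitted power.
Absorbing cross-section = πr² = 2.031×10¹² m²; emitting surface = 4πr² = 8.123×10¹² m² (ratio 4).
(1−a)S·A_cross = εσ·A_surf·T⁴  ⇒  T⁴ = (1−a)S/(4σ).
T⁴ = 0.300·8060/(4·5.67×10⁻⁸) = 1.066×10¹⁰ K⁴.
T = (1.066×10¹⁰)^(1/4).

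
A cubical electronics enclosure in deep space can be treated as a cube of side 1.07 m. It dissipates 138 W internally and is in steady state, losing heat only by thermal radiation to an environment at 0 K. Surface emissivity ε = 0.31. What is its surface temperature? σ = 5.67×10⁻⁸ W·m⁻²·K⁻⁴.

T ≈ 184 K

Steady state: internal power = radiated power, P = εσA T⁴.
Radiating area A = 6L² = 6.869 m².
T⁴ = P/(εσA) = 138/(0.31·5.67×10⁻⁸·6.869) = 1.143×10⁹ K⁴.
T = (1.143×10⁹)^(1/4).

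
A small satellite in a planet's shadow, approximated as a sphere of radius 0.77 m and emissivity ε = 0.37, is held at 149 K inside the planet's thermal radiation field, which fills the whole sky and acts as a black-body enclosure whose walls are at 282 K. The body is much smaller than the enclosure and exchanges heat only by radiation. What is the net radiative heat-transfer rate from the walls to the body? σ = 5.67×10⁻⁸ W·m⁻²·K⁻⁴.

For a small grey body in a large enclosure: P_net = εσA(T_body⁴ − T_wall⁴).
A = 4πr² = 7.451 m²; T_body⁴ − T_wall⁴ = 4.929×10⁸ − 6.324×10⁹ = -5.831×10⁹ K⁴.
|P_net| = 0.37·5.67×10⁻⁸·7.451·5.831×10⁹.

P_net ≈ 911 W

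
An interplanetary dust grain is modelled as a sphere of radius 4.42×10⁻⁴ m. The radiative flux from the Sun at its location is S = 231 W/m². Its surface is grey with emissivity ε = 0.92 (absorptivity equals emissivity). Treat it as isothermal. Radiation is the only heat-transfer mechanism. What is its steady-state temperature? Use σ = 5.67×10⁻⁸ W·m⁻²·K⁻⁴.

At equilibrium, absorbed power = emitted power.
Absorbing cross-section = πr² = 6.138×10⁻⁷ m²; emitting surface = 4πr² = 2.455×10⁻⁶ m² (ratio 4).
εS·A_cross = εσ·A_surf·T⁴  ⇒  T⁴ = S/(4σ)   (ε cancels).
T⁴ = 231/(4·5.67×10⁻⁸) = 1.019×10⁹ K⁴.
T = (1.019×10⁹)^(1/4).

T ≈ 179 K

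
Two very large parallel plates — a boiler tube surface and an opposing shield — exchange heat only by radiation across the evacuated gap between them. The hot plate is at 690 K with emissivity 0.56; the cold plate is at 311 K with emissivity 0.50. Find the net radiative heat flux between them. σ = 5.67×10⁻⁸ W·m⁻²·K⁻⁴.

For two infinite grey parallel plates, q = σ(T₁⁴ − T₂⁴)/(1/ε₁ + 1/ε₂ − 1).
T₁⁴ − T₂⁴ = 2.267×10¹¹ − 9.355×10⁹ = 2.173×10¹¹ K⁴.
1/ε₁ + 1/ε₂ − 1 = 1.786 + 2.000 − 1 = 2.786.
q = 5.67×10⁻⁸ × 2.173×10¹¹ / 2.786.

q ≈ 4420 W/m²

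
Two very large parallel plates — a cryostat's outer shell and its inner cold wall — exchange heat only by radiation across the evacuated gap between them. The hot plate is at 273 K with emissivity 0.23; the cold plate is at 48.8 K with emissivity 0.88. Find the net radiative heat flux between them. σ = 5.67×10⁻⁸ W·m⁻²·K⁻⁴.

For two infinite grey parallel plates, q = σ(T₁⁴ − T₂⁴)/(1/ε₁ + 1/ε₂ − 1).
T₁⁴ − T₂⁴ = 5.555×10⁹ − 5.671×10⁶ = 5.549×10⁹ K⁴.
1/ε₁ + 1/ε₂ − 1 = 4.348 + 1.136 − 1 = 4.484.
q = 5.67×10⁻⁸ × 5.549×10⁹ / 4.484.

q ≈ 70.2 W/m²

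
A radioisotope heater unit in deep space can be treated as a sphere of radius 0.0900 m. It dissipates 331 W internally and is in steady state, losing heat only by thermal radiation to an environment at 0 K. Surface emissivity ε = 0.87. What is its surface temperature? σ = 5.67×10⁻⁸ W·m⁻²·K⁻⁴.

T ≈ 507 K

Steady state: internal power = radiated power, P = εσA T⁴.
Radiating area A = 4πr² = 0.1018 m².
T⁴ = P/(εσA) = 331/(0.87·5.67×10⁻⁸·0.1018) = 6.592×10¹⁰ K⁴.
T = (6.592×10¹⁰)^(1/4).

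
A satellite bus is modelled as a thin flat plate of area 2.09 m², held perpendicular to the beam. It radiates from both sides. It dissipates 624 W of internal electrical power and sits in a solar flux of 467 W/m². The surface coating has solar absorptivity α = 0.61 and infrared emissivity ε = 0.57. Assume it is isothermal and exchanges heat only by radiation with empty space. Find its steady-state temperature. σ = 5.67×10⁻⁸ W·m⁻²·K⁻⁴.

T ≈ 308 K

At steady state, absorbed solar power + internal power = radiated power.
Absorbed: α·S·A_cross = 0.61·467·2.090 = 595.4 W (cross-section A).
Total input = 595.4 + 624 = 1219 W.
Radiated: εσ·A_surf·T⁴ with A_surf = 2A = 4.180 m².
T⁴ = 1219/(0.57·5.67×10⁻⁸·4.180) = 9.026×10⁹ K⁴.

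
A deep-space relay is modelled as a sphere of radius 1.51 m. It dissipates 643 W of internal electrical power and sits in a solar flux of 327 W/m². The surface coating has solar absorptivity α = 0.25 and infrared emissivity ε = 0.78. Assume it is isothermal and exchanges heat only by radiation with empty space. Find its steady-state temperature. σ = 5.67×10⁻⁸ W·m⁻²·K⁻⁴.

At steady state, absorbed solar power + internal power = radiated power.
Absorbed: α·S·A_cross = 0.25·327·7.163 = 585.6 W (cross-section πr²).
Total input = 585.6 + 643 = 1229 W.
Radiated: εσ·A_surf·T⁴ with A_surf = 4πr² = 28.65 m².
T⁴ = 1229/(0.78·5.67×10⁻⁸·28.65) = 9.695×10⁸ K⁴.

T ≈ 176 K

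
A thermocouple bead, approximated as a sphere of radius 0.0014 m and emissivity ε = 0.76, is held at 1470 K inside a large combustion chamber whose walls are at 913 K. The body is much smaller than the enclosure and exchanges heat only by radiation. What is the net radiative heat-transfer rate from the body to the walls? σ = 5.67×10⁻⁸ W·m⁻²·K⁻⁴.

P_net ≈ 4.22 W

For a small grey body in a large enclosure: P_net = εσA(T_body⁴ − T_wall⁴).
A = 4πr² = 2.463×10⁻⁵ m²; T_body⁴ − T_wall⁴ = 4.669×10¹² − 6.948×10¹¹ = 3.975×10¹² K⁴.
|P_net| = 0.76·5.67×10⁻⁸·2.463×10⁻⁵·3.975×10¹².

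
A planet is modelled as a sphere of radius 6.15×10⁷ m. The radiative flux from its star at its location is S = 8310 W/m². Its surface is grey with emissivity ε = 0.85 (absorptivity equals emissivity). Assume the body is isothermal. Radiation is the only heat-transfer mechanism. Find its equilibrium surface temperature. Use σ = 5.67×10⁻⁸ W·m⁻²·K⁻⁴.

T ≈ 438 K

At equilibrium, absorbed power = emitted power.
Absorbing cross-section = πr² = 1.188×10¹⁶ m²; emitting surface = 4πr² = 4.753×10¹⁶ m² (ratio 4).
εS·A_cross = εσ·A_surf·T⁴  ⇒  T⁴ = S/(4σ)   (ε cancels).
T⁴ = 8310/(4·5.67×10⁻⁸) = 3.664×10¹⁰ K⁴.
T = (3.664×10¹⁰)^(1/4).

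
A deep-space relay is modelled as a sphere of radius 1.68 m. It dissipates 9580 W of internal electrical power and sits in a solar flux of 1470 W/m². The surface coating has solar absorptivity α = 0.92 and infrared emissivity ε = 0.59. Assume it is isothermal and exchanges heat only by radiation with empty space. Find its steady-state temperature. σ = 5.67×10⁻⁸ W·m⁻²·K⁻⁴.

At steady state, absorbed solar power + internal power = radiated power.
Absorbed: α·S·A_cross = 0.92·1470·8.867 = 11990 W (cross-section πr²).
Total input = 11990 + 9580 = 21570 W.
Radiated: εσ·A_surf·T⁴ with A_surf = 4πr² = 35.47 m².
T⁴ = 21570/(0.59·5.67×10⁻⁸·35.47) = 1.818×10¹⁰ K⁴.

T ≈ 367 K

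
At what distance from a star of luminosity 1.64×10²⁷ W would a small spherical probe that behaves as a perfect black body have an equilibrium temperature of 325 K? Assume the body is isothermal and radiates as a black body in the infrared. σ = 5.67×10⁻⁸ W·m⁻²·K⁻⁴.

For an isothermal black-emitting sphere, (1−a)S·πr² = σ·4πr²·T⁴ ⇒ S = 4σT⁴/(1−a).
S = 4·5.67×10⁻⁸·(325)⁴/1.00 = 2530 W/m².
Flux falls as S = L/(4πd²), so d = √(L/(4πS)) = √(1.64×10²⁷/(4π·2530)).

d ≈ 2.27×10¹¹ m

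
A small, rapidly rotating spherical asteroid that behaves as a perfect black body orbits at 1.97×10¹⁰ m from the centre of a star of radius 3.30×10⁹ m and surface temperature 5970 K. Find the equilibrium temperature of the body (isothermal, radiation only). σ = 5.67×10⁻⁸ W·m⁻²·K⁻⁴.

The star's surface emits σT_*⁴; at distance d the flux is S = σT_*⁴(R_*/d)².
S = 5.67×10⁻⁸·(5970)⁴·(3.30×10⁹/1.97×10¹⁰)² = 2.021×10⁶ W/m².
For an isothermal sphere T⁴ = (1−a)S/(4σ) = 8.911×10¹² K⁴.

T ≈ 1730 K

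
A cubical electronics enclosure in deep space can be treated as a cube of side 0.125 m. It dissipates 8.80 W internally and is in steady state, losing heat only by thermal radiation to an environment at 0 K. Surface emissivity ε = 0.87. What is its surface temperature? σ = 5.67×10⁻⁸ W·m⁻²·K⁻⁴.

T ≈ 209 K

Steady state: internal power = radiated power, P = εσA T⁴.
Radiating area A = 6L² = 0.09375 m².
T⁴ = P/(εσA) = 8.80/(0.87·5.67×10⁻⁸·0.09375) = 1.903×10⁹ K⁴.
T = (1.903×10⁹)^(1/4).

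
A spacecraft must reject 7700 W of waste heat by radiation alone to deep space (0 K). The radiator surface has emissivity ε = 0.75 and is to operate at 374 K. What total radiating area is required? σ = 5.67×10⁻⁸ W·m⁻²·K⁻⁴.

A ≈ 9.25 m²

P = εσA T⁴ ⇒ A = P/(εσT⁴).
T⁴ = 1.957×10¹⁰ K⁴.
A = 7700/(0.75 × 5.67×10⁻⁸ × 1.957×10¹⁰).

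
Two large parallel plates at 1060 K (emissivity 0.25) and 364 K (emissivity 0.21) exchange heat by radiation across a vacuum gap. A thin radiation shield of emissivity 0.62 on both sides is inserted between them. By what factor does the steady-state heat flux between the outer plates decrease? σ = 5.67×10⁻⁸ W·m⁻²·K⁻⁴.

Without shield: q₀ = σΔ(T⁴)/(1/ε₁+1/ε₂−1) with denominator 7.762.
With shield the two gaps are in series; the resistances add: (1/ε₁+1/ε_s−1)+(1/ε_s+1/ε₂−1) = 4.613+5.375 = 9.988.
Heat-flux ratio q₀/q = 9.988/7.762.

factor ≈ 1.29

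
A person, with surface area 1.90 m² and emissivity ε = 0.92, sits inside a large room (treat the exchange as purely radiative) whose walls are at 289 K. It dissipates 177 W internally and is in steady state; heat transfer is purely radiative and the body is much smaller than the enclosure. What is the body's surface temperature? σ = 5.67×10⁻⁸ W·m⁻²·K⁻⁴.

For a small grey body in a large enclosure, net radiated power = εσA(T⁴ − T_w⁴).
Steady state: P = εσA(T⁴ − T_w⁴) with A = 1.90 m².
T⁴ = P/(εσA) + T_w⁴ = 177/(0.92·5.67×10⁻⁸·1.900) + (289)⁴
    = 1.786×10⁹ + 6.976×10⁹ = 8.762×10⁹ K⁴.

T ≈ 306 K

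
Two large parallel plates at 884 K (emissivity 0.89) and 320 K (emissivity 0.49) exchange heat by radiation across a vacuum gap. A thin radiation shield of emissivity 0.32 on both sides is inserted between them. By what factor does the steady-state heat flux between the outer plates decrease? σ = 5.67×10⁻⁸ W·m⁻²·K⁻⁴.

Without shield: q₀ = σΔ(T⁴)/(1/ε₁+1/ε₂−1) with denominator 2.164.
With shield the two gaps are in series; the resistances add: (1/ε₁+1/ε_s−1)+(1/ε_s+1/ε₂−1) = 3.249+4.166 = 7.414.
Heat-flux ratio q₀/q = 7.414/2.164.

factor ≈ 3.43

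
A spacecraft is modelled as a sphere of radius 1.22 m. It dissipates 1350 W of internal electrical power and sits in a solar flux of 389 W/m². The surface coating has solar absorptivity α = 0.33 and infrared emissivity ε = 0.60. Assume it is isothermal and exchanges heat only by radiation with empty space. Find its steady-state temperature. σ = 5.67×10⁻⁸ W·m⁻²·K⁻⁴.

At steady state, absorbed solar power + internal power = radiated power.
Absorbed: α·S·A_cross = 0.33·389·4.676 = 600.3 W (cross-section πr²).
Total input = 600.3 + 1350 = 1950 W.
Radiated: εσ·A_surf·T⁴ with A_surf = 4πr² = 18.70 m².
T⁴ = 1950/(0.60·5.67×10⁻⁸·18.70) = 3.065×10⁹ K⁴.

T ≈ 235 K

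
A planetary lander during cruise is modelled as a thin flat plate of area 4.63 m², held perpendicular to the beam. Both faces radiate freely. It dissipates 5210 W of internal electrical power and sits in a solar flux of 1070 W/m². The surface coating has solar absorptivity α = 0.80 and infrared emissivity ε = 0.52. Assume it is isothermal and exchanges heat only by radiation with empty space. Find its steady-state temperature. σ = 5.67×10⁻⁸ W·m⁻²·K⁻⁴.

T ≈ 428 K

At steady state, absorbed solar power + internal power = radiated power.
Absorbed: α·S·A_cross = 0.80·1070·4.630 = 3963 W (cross-section A).
Total input = 3963 + 5210 = 9173 W.
Radiated: εσ·A_surf·T⁴ with A_surf = 2A = 9.260 m².
T⁴ = 9173/(0.52·5.67×10⁻⁸·9.260) = 3.360×10¹⁰ K⁴.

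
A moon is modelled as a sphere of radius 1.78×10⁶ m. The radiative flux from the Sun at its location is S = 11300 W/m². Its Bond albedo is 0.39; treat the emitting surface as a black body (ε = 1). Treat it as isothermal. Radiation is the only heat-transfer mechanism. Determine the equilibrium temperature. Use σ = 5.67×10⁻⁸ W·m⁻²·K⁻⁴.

At equilibrium, absorbed power = emitted power.
Absorbing cross-section = πr² = 9.954×10¹² m²; emitting surface = 4πr² = 3.982×10¹³ m² (ratio 4).
(1−a)S·A_cross = εσ·A_surf·T⁴  ⇒  T⁴ = (1−a)S/(4σ).
T⁴ = 0.610·11300/(4·5.67×10⁻⁸) = 3.039×10¹⁰ K⁴.
T = (3.039×10¹⁰)^(1/4).

T ≈ 418 K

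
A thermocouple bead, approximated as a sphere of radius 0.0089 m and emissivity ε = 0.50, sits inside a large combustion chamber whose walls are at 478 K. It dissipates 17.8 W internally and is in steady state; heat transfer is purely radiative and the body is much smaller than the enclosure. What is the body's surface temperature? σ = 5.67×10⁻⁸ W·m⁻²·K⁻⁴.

For a small grey body in a large enclosure, net radiated power = εσA(T⁴ − T_w⁴).
Steady state: P = εσA(T⁴ − T_w⁴) with A = 4πr² = 9.954×10⁻⁴ m².
T⁴ = P/(εσA) + T_w⁴ = 17.8/(0.50·5.67×10⁻⁸·9.954×10⁻⁴) + (478)⁴
    = 6.308×10¹¹ + 5.220×10¹⁰ = 6.830×10¹¹ K⁴.

T ≈ 909 K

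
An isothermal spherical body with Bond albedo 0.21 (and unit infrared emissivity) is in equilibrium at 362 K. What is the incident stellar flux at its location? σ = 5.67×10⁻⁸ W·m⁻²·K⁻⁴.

(1−a)S·πr² = σ·4πr²·T⁴ ⇒ S = 4σT⁴/(1−a).
S = 4·5.67×10⁻⁸·1.717×10¹⁰/0.790.

S ≈ 4930 W/m²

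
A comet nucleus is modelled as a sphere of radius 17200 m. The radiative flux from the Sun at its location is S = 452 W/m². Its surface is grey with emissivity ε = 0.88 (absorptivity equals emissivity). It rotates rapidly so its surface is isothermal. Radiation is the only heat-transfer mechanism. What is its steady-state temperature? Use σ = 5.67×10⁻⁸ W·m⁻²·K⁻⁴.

At equilibrium, absorbed power = emitted power.
Absorbing cross-section = πr² = 9.294×10⁸ m²; emitting surface = 4πr² = 3.718×10⁹ m² (ratio 4).
εS·A_cross = εσ·A_surf·T⁴  ⇒  T⁴ = S/(4σ)   (ε cancels).
T⁴ = 452/(4·5.67×10⁻⁸) = 1.993×10⁹ K⁴.
T = (1.993×10⁹)^(1/4).

T ≈ 211 K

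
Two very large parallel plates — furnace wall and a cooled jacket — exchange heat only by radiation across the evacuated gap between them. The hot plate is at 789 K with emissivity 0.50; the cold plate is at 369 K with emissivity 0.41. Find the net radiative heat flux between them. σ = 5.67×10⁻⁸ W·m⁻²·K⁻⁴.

For two infinite grey parallel plates, q = σ(T₁⁴ − T₂⁴)/(1/ε₁ + 1/ε₂ − 1).
T₁⁴ − T₂⁴ = 3.875×10¹¹ − 1.854×10¹⁰ = 3.690×10¹¹ K⁴.
1/ε₁ + 1/ε₂ − 1 = 2.000 + 2.439 − 1 = 3.439.
q = 5.67×10⁻⁸ × 3.690×10¹¹ / 3.439.

q ≈ 6080 W/m²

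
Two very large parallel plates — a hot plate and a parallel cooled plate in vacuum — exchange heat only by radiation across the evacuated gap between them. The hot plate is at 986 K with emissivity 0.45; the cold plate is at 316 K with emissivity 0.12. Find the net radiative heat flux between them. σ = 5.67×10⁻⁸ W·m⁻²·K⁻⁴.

For two infinite grey parallel plates, q = σ(T₁⁴ − T₂⁴)/(1/ε₁ + 1/ε₂ − 1).
T₁⁴ − T₂⁴ = 9.452×10¹¹ − 9.971×10⁹ = 9.352×10¹¹ K⁴.
1/ε₁ + 1/ε₂ − 1 = 2.222 + 8.333 − 1 = 9.556.
q = 5.67×10⁻⁸ × 9.352×10¹¹ / 9.556.

q ≈ 5550 W/m²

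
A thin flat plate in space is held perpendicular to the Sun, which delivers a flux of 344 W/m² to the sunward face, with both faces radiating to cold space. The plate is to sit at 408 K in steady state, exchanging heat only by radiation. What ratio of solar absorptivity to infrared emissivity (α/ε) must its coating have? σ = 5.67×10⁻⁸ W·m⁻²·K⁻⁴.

Balance: αS·A = εσ·2A·T⁴ ⇒ α/ε = 2σT⁴/S.
α/ε = 2·5.67×10⁻⁸·(408)⁴/344 = 2·5.67×10⁻⁸·2.771×10¹⁰/344.

α/ε ≈ 9.13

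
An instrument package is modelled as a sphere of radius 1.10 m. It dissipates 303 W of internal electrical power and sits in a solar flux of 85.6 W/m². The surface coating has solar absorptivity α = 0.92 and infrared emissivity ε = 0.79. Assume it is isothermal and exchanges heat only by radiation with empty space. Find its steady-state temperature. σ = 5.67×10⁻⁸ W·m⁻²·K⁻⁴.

T ≈ 172 K

At steady state, absorbed solar power + internal power = radiated power.
Absorbed: α·S·A_cross = 0.92·85.6·3.801 = 299.4 W (cross-section πr²).
Total input = 299.4 + 303 = 602.4 W.
Radiated: εσ·A_surf·T⁴ with A_surf = 4πr² = 15.21 m².
T⁴ = 602.4/(0.79·5.67×10⁻⁸·15.21) = 8.844×10⁸ K⁴.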